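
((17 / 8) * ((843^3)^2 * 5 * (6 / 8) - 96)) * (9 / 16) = 823660307401768226703 / 512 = 1608711537894078567.78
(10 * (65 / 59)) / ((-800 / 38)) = -247 / 472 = -0.52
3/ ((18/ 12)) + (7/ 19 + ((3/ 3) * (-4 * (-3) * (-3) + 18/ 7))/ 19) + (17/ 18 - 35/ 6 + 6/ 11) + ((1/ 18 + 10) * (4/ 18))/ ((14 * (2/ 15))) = -2.54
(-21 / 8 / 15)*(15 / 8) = -21 / 64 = -0.33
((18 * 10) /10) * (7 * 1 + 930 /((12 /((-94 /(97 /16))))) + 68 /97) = -2084634 /97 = -21491.07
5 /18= 0.28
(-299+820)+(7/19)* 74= 10417/19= 548.26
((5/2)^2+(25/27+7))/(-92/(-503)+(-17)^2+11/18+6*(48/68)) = 13091581/271538418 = 0.05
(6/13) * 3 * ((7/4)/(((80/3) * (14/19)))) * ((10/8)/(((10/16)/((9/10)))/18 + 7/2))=0.04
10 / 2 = 5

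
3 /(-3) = -1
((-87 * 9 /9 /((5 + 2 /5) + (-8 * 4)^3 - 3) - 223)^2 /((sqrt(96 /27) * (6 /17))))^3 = 11680829708598324947707696043535810452310579980033 * sqrt(2) /39596675912615822366526753097121792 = 417186226190445.74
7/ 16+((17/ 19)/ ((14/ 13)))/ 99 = 93937/ 210672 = 0.45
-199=-199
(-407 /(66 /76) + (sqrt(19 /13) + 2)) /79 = -1400 /237 + sqrt(247) /1027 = -5.89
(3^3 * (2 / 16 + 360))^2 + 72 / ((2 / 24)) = 94544885.39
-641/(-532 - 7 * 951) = 641/7189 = 0.09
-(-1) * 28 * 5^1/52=35/13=2.69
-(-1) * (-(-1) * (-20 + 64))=44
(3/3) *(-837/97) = -837/97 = -8.63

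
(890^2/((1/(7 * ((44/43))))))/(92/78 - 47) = -9514705200/76841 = -123823.29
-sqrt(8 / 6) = -2 *sqrt(3) / 3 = -1.15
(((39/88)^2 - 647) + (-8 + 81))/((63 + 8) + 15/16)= -4443535/557084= -7.98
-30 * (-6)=180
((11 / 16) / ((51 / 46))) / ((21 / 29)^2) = 212773 / 179928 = 1.18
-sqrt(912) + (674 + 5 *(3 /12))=2701 /4 - 4 *sqrt(57)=645.05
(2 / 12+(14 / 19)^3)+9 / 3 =146785 / 41154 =3.57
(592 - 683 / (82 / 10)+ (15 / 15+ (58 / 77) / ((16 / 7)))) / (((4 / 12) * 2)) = 5520639 / 7216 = 765.06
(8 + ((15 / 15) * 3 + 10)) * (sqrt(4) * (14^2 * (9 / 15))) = 24696 / 5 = 4939.20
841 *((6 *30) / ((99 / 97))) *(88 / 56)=233077.14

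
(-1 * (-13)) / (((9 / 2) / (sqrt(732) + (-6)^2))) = 52 * sqrt(183) / 9 + 104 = 182.16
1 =1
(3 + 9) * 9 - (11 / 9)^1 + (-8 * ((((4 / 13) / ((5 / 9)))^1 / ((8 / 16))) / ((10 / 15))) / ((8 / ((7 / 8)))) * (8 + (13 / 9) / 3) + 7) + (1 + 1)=121033 / 1170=103.45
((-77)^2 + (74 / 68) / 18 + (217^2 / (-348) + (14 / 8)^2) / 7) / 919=419574611 / 65241648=6.43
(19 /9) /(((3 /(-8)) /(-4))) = 608 /27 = 22.52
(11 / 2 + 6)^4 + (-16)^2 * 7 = 308513 / 16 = 19282.06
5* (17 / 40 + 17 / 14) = 459 / 56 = 8.20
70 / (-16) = -35 / 8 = -4.38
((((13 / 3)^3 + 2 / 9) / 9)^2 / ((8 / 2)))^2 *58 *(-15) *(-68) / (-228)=-58059716678283665 / 529991228952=-109548.45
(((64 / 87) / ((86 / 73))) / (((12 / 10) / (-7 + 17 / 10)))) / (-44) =7738 / 123453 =0.06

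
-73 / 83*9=-657 / 83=-7.92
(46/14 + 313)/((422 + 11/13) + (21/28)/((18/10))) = 345384/462203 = 0.75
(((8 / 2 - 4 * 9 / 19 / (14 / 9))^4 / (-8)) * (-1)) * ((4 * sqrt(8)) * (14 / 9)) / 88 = 4685402500 * sqrt(2) / 4425310197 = 1.50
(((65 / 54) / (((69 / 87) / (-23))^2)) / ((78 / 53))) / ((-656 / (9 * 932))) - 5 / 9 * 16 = -17326675 / 1968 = -8804.20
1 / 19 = 0.05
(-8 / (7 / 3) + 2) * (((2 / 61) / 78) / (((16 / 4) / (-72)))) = 60 / 5551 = 0.01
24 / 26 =12 / 13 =0.92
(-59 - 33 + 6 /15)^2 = 209764 /25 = 8390.56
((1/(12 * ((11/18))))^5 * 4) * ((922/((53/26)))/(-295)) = -1456299/5036064770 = -0.00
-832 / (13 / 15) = -960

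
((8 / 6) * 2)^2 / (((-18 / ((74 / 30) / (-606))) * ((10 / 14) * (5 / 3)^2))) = 4144 / 5113125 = 0.00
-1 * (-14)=14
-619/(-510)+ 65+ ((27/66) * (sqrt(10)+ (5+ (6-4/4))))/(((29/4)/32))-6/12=576 * sqrt(10)/319+ 6814283/81345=89.48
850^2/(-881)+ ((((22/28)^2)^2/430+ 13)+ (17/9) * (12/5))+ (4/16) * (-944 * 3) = -65949993980029/43659399840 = -1510.56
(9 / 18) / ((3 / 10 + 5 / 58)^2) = 21025 / 6272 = 3.35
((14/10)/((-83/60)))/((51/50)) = -1400/1411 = -0.99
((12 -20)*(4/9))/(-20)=8/45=0.18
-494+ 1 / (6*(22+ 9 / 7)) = -483125 / 978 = -493.99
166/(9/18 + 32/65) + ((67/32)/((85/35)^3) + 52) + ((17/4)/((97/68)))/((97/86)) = 42376846326469/190822649376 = 222.07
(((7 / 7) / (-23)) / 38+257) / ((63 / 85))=346.74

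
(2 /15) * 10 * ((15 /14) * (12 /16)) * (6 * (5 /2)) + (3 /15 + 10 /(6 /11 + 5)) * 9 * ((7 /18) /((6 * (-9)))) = 3675811 /230580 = 15.94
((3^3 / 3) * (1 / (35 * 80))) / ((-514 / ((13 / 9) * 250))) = -65 / 28784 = -0.00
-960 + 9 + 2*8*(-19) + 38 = -1217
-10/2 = -5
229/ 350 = 0.65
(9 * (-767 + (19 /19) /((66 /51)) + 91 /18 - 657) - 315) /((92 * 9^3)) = -35966 /184437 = -0.20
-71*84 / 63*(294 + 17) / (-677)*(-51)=-1501508 / 677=-2217.88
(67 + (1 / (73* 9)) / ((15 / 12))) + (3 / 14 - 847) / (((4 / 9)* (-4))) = 399795251 / 735840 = 543.32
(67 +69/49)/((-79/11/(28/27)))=-9.88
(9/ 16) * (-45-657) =-3159/ 8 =-394.88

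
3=3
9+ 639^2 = 408330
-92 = -92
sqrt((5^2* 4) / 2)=5* sqrt(2)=7.07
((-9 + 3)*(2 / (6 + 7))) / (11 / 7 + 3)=-0.20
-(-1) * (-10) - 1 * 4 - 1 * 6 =-20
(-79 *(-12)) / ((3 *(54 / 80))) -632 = -4424 / 27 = -163.85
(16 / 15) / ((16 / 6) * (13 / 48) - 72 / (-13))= 1248 / 7325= 0.17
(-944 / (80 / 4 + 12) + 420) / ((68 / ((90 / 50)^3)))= 569349 / 17000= 33.49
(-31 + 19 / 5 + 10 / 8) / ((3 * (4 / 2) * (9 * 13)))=-173 / 4680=-0.04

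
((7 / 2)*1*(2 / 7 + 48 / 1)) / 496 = 169 / 496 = 0.34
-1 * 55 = -55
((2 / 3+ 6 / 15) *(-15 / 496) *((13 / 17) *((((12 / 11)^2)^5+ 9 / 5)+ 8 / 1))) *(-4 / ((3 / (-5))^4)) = 10273384072698500 / 1107190843942887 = 9.28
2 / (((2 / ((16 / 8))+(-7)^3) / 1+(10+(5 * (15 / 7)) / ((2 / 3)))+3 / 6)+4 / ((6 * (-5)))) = -105 / 16567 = -0.01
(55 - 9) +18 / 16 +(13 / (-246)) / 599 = 27776177 / 589416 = 47.12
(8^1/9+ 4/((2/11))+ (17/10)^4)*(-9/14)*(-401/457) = 1127487289/63980000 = 17.62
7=7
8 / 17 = 0.47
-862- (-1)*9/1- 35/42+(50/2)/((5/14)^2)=-3947/6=-657.83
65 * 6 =390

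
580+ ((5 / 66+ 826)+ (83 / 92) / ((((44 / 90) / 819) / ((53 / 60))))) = 66575797 / 24288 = 2741.10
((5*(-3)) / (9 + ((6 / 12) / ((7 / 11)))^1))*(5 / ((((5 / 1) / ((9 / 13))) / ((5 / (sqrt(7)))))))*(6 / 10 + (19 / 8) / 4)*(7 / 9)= -20055*sqrt(7) / 28496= -1.86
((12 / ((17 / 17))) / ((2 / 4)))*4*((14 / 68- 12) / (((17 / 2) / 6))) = -230976 / 289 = -799.22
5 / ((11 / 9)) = 45 / 11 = 4.09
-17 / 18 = -0.94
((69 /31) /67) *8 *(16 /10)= 4416 /10385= 0.43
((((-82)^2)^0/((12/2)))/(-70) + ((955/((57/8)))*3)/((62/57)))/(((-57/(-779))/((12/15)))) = 197339929/48825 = 4041.78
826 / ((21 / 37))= 4366 / 3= 1455.33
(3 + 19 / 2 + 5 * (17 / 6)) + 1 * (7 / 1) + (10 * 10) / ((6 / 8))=167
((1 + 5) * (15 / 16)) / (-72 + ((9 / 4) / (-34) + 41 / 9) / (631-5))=-4310010 / 55162633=-0.08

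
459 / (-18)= -51 / 2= -25.50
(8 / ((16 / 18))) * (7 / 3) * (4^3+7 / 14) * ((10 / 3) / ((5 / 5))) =4515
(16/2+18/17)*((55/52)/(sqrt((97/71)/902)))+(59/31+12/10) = 481/155+4235*sqrt(6212074)/42874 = 249.30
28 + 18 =46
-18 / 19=-0.95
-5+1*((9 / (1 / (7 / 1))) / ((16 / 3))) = 109 / 16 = 6.81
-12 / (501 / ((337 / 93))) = -0.09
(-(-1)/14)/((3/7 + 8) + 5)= 1/188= 0.01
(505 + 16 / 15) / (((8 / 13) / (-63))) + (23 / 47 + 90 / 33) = -1071334811 / 20680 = -51805.36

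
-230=-230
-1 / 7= -0.14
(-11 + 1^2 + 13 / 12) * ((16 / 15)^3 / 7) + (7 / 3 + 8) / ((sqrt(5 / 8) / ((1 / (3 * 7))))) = -109568 / 70875 + 62 * sqrt(10) / 315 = -0.92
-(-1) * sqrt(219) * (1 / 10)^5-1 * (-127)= sqrt(219) / 100000+127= 127.00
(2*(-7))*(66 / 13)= -924 / 13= -71.08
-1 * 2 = -2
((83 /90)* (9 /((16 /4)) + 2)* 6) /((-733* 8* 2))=-0.00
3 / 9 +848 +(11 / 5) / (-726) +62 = 300409 / 330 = 910.33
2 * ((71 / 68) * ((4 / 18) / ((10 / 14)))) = 497 / 765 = 0.65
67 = 67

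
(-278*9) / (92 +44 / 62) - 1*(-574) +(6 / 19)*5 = 4992731 / 9101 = 548.59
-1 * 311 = -311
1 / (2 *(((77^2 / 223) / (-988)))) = -110162 / 5929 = -18.58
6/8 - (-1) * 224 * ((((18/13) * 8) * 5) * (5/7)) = 460839/52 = 8862.29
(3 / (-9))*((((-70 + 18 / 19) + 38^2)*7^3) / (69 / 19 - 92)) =2986844 / 1679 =1778.94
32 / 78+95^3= 33437641 / 39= 857375.41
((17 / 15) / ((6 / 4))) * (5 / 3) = 34 / 27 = 1.26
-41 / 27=-1.52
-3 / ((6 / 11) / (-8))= 44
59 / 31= 1.90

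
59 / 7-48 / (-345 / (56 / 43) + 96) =192299 / 22071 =8.71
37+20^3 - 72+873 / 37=295578 / 37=7988.59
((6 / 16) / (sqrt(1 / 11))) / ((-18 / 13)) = -13 * sqrt(11) / 48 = -0.90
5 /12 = 0.42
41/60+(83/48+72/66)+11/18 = 32587/7920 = 4.11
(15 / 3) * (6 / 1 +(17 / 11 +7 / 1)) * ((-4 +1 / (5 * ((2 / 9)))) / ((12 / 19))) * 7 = -82460 / 33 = -2498.79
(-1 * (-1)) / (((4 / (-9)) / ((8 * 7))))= -126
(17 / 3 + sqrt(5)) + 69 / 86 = sqrt(5) + 1669 / 258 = 8.71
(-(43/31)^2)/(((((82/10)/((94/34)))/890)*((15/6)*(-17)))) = 154687340/11386889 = 13.58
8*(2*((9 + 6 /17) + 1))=2816 /17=165.65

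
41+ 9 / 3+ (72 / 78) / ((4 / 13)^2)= 215 / 4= 53.75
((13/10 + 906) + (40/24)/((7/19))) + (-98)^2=10515.82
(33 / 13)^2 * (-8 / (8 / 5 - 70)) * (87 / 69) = 70180 / 73853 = 0.95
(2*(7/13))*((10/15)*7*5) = 980/39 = 25.13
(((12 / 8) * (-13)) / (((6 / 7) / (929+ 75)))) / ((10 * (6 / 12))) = -22841 / 5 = -4568.20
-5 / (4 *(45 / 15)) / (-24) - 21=-6043 / 288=-20.98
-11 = -11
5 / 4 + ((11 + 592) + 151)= 3021 / 4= 755.25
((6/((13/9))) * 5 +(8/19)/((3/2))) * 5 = 77990/741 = 105.25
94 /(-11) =-94 /11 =-8.55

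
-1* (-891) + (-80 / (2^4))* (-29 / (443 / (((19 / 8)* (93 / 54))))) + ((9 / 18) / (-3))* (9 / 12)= 56916103 / 63792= 892.21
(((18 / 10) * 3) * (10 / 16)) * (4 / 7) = 27 / 14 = 1.93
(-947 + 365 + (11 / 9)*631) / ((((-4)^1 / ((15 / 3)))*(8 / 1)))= -8515 / 288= -29.57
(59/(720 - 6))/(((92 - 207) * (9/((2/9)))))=-59/3325455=-0.00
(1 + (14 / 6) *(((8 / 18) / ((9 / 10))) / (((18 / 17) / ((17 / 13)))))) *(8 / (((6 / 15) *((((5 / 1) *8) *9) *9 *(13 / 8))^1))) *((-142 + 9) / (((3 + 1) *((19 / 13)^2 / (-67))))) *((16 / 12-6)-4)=-840056854 / 10097379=-83.20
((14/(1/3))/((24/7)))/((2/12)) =73.50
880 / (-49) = -880 / 49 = -17.96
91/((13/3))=21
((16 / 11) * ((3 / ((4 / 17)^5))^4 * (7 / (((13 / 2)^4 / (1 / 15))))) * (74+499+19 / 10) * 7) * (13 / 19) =30912247390068751332592441889127 / 98606650910310400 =313490490800520.02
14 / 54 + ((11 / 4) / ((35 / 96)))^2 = 1890367 / 33075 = 57.15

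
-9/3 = -3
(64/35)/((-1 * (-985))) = 64/34475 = 0.00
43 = 43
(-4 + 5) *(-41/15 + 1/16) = -641/240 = -2.67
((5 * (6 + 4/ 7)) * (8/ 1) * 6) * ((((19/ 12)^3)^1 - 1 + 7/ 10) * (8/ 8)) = 104167/ 18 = 5787.06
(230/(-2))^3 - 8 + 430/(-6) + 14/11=-50191462/33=-1520953.39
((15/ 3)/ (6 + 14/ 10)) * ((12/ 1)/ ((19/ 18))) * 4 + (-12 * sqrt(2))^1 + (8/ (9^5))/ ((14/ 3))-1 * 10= 3.75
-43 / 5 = -8.60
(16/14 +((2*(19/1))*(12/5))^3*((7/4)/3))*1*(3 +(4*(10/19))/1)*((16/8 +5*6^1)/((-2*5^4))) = -600899995264/10390625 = -57830.98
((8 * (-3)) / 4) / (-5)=6 / 5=1.20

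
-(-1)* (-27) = -27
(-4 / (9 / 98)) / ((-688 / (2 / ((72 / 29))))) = 1421 / 27864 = 0.05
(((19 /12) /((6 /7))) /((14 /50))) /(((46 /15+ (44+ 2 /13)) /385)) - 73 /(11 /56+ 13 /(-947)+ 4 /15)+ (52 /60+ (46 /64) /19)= -269560737021017 /2501554671040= -107.76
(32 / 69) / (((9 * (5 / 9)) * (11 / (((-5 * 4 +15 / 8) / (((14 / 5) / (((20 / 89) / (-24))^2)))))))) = -3625 / 757516914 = -0.00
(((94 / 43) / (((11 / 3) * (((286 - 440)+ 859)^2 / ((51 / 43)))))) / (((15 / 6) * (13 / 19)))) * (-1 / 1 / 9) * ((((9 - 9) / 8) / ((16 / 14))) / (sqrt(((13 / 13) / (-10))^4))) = 0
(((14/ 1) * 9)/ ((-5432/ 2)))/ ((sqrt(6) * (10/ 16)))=-6 * sqrt(6)/ 485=-0.03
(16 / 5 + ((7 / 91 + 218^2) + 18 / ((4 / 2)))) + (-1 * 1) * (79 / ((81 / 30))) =83374816 / 1755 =47507.02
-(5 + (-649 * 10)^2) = -42120105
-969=-969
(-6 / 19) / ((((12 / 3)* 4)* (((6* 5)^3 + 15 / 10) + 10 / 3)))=-9 / 12314204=-0.00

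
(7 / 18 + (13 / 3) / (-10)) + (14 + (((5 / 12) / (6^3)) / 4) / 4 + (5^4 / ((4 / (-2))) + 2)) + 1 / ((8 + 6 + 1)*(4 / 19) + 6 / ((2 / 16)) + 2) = -296.53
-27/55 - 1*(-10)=523/55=9.51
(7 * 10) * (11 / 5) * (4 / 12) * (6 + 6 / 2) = 462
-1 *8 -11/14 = -8.79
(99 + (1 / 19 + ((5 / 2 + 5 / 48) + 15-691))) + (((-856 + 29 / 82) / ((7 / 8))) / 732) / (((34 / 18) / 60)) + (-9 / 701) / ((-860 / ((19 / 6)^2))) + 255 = -7399863293112011 / 20454175298760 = -361.78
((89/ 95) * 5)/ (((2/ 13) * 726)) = 1157/ 27588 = 0.04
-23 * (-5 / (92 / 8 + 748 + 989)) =230 / 3497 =0.07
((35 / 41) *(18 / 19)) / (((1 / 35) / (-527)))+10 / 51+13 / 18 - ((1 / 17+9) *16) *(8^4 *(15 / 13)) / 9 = -282085659893 / 3098862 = -91028.79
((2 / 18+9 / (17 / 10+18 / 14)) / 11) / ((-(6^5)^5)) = -5879 / 588251089627275451170816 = -0.00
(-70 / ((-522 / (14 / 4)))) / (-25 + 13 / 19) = -665 / 34452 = -0.02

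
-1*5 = -5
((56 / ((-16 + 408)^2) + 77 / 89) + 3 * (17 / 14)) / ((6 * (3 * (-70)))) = -367007 / 102570720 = -0.00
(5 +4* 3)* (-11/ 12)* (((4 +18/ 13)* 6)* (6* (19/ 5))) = -149226/ 13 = -11478.92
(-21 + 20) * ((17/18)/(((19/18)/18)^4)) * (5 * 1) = -52038702720/130321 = -399311.72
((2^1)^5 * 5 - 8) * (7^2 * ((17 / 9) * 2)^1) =253232 / 9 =28136.89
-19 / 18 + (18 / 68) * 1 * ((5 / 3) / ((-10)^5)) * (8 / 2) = -1.06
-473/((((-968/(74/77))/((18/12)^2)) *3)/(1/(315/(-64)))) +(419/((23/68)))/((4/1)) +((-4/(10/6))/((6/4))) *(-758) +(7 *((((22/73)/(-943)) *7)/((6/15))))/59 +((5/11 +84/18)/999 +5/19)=10439755986545393804/6856119255027735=1522.69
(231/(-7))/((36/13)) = -143/12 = -11.92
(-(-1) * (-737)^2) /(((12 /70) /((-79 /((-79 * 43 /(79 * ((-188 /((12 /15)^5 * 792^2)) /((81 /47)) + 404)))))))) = 65223016856562005735 /27733819392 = 2351750256.06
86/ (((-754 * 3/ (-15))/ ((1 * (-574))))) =-123410/ 377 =-327.35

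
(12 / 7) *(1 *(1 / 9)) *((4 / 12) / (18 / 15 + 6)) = 5 / 567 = 0.01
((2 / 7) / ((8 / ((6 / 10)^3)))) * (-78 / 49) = -1053 / 85750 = -0.01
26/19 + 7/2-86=-3083/38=-81.13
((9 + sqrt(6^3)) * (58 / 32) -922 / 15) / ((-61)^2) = -0.00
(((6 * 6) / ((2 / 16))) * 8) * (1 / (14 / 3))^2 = 5184 / 49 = 105.80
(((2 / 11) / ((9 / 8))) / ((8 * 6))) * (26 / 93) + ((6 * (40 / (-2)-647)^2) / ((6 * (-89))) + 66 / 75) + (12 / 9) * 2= -306988952357 / 61456725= -4995.21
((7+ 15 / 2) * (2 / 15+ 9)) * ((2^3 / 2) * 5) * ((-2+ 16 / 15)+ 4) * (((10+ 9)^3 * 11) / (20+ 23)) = 27577816684 / 1935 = 14252101.65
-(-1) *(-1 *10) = -10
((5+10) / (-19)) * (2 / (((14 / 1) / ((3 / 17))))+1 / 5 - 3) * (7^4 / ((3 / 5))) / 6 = 2831465 / 1938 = 1461.02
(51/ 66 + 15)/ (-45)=-347/ 990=-0.35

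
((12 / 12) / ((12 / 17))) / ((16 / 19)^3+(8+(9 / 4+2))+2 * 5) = 116603 / 1880505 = 0.06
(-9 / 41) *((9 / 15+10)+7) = -792 / 205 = -3.86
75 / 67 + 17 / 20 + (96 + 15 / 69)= 3026117 / 30820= 98.19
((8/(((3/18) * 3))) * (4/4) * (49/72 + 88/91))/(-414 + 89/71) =-306578/4800159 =-0.06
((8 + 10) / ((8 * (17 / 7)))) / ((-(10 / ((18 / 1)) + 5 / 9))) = -567 / 680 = -0.83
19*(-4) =-76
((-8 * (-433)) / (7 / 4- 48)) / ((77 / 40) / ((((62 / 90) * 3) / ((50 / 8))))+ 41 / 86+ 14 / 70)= -591041536 / 51280557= -11.53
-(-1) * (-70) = -70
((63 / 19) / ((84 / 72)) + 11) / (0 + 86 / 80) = 10520 / 817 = 12.88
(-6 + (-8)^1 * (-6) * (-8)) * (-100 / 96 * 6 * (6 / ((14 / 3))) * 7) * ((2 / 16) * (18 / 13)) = 30375 / 8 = 3796.88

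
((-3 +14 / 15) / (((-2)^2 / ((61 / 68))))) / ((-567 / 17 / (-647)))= -1223477 / 136080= -8.99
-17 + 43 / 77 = -1266 / 77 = -16.44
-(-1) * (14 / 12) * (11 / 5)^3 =9317 / 750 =12.42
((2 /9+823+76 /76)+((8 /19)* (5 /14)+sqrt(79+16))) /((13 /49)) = 49* sqrt(95) /13+6907418 /2223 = 3143.99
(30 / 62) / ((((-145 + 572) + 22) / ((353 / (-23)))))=-5295 / 320137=-0.02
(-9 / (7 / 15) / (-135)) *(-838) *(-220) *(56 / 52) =368720 / 13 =28363.08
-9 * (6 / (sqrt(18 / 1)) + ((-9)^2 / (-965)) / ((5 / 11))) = 8019 / 4825 - 9 * sqrt(2) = -11.07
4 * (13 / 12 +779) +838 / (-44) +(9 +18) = 206467 / 66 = 3128.29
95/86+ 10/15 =457/258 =1.77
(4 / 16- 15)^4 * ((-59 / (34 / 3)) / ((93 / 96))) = -2144772897 / 8432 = -254361.11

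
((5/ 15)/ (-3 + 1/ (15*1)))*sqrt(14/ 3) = -5*sqrt(42)/ 132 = -0.25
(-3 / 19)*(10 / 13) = -30 / 247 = -0.12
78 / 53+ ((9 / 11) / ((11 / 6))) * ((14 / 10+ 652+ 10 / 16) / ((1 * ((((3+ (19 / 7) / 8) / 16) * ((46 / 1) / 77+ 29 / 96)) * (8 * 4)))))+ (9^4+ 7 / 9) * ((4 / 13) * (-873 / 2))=-881247.17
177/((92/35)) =6195/92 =67.34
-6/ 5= -1.20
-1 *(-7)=7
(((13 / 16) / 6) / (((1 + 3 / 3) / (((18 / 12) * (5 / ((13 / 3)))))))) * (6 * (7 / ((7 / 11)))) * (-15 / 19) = -6.11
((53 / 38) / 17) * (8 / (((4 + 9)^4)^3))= 212 / 7525281494561363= 0.00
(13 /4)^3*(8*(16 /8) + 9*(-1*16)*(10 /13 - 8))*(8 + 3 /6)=308488.38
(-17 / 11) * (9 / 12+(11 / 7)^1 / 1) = -1105 / 308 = -3.59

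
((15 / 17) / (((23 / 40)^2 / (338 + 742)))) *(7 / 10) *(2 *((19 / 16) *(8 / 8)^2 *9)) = 387828000 / 8993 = 43125.54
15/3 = 5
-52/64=-0.81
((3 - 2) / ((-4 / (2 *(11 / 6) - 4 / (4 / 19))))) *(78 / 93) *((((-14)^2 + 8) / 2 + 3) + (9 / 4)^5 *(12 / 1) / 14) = 55162211 / 111104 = 496.49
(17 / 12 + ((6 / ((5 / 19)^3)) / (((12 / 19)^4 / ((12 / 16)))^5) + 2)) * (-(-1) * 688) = 11086723449614335133300719676137 / 21035720123168587776000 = 527042734.20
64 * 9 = 576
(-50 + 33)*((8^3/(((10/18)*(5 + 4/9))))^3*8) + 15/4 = -659637887.79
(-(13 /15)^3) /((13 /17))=-2873 /3375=-0.85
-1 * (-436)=436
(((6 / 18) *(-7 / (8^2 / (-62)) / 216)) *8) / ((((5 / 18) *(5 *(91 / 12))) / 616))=4774 / 975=4.90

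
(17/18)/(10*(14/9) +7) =0.04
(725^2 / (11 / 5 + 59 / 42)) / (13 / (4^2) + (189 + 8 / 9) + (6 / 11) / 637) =111375564300000 / 145662008887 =764.62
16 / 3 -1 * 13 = -23 / 3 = -7.67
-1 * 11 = -11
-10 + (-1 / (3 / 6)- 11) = -23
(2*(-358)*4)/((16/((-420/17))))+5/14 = 1052605/238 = 4422.71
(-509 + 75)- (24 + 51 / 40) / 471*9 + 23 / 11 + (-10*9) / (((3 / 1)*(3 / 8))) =-35396043 / 69080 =-512.39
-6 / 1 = -6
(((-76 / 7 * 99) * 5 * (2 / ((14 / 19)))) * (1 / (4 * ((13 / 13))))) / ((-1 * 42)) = 59565 / 686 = 86.83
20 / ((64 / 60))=75 / 4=18.75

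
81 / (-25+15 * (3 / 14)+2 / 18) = -10206 / 2731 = -3.74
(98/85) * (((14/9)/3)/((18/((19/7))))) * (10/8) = 931/8262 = 0.11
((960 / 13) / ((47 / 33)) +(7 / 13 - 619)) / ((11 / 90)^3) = -310338.26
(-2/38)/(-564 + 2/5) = 5/53542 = 0.00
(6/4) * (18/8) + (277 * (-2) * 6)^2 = 88391835/8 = 11048979.38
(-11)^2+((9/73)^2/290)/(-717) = 44691711763/369352990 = 121.00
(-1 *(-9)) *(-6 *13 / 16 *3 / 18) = -117 / 16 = -7.31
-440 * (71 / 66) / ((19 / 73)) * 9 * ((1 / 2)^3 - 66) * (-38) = -40971615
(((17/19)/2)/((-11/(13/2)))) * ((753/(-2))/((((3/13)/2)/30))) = 10816845/418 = 25877.62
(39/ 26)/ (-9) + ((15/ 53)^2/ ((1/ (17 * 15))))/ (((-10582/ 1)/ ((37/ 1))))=-286906/ 1205061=-0.24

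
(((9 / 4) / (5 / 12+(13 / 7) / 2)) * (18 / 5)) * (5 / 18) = 189 / 113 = 1.67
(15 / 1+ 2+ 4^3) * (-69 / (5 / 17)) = -95013 / 5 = -19002.60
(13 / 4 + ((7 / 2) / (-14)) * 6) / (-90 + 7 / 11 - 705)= -77 / 34952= -0.00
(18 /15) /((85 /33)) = 198 /425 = 0.47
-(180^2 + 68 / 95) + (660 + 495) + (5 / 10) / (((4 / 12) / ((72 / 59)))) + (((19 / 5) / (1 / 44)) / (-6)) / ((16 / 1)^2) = -31243.99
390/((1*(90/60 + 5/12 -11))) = -4680/109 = -42.94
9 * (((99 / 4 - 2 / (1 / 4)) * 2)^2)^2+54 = 11335059.56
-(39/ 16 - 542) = 8633/ 16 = 539.56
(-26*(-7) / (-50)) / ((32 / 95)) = -1729 / 160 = -10.81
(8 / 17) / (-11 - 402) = -8 / 7021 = -0.00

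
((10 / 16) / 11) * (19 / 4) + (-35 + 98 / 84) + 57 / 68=-587483 / 17952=-32.73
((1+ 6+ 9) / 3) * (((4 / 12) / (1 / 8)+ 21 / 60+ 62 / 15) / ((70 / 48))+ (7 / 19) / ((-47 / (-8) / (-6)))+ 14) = 46323904 / 468825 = 98.81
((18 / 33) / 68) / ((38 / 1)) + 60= 852723 / 14212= 60.00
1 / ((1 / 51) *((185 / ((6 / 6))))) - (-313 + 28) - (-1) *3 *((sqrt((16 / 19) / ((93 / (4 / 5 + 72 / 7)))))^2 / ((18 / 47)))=1963756888 / 6864795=286.06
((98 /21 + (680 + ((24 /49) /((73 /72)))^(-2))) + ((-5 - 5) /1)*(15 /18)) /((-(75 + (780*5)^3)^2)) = -2032315441 /10506912597014661751196160000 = -0.00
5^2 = 25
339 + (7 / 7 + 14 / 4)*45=1083 / 2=541.50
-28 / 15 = -1.87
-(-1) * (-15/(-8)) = 15/8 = 1.88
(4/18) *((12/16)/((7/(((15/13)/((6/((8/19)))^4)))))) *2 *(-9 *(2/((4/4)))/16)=-160/106732899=-0.00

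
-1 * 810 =-810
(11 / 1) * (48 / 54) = 9.78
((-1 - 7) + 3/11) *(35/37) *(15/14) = -6375/814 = -7.83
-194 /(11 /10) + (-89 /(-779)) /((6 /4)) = -4531822 /25707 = -176.29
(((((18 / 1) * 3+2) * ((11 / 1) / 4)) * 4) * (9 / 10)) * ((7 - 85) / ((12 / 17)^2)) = -867867 / 10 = -86786.70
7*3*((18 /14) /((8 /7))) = 189 /8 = 23.62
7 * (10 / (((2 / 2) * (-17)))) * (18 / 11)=-1260 / 187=-6.74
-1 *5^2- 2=-27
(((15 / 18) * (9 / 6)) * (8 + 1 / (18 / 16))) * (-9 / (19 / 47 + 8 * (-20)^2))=-4700 / 150419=-0.03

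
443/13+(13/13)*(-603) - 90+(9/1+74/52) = -1297/2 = -648.50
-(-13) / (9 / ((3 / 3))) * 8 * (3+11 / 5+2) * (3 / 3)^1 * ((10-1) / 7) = 3744 / 35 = 106.97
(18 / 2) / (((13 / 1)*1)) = 9 / 13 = 0.69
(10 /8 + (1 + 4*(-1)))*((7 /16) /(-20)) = 49 /1280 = 0.04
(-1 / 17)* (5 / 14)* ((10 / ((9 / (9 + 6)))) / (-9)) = 125 / 3213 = 0.04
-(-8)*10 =80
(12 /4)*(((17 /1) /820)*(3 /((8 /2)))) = 153 /3280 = 0.05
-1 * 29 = -29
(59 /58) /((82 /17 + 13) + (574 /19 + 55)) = 19057 /1930240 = 0.01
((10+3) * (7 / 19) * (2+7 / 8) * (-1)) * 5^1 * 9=-94185 / 152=-619.64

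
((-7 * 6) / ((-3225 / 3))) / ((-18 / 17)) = -119 / 3225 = -0.04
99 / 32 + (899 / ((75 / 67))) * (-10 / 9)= -3841547 / 4320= -889.25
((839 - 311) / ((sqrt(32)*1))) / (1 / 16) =1056*sqrt(2) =1493.41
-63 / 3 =-21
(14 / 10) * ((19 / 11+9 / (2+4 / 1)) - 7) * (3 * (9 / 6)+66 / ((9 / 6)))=-56357 / 220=-256.17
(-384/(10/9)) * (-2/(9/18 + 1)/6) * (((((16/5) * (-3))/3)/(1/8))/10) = -196.61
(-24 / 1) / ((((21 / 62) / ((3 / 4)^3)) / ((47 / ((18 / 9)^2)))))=-39339 / 112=-351.24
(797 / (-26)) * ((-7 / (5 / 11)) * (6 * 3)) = 552321 / 65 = 8497.25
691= 691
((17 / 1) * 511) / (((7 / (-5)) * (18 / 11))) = -68255 / 18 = -3791.94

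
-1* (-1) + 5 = 6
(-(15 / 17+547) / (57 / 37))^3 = -40927373325597032 / 909853209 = -44982391.58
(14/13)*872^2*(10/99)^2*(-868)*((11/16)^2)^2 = -54592897975/33696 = -1620159.60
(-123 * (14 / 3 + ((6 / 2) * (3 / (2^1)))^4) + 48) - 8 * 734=-909371 / 16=-56835.69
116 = 116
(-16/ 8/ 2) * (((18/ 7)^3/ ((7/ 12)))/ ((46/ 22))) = -769824/ 55223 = -13.94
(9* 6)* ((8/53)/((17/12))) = 5184/901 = 5.75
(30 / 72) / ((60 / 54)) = 3 / 8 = 0.38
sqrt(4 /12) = sqrt(3) /3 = 0.58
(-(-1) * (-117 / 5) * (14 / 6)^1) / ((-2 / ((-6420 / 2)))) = -87633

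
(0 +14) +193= 207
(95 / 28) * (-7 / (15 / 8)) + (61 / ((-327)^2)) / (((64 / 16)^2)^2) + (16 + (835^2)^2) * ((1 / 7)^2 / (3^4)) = 1478559541506670613 / 12071856384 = 122479881.67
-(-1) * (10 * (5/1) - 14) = 36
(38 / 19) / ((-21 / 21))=-2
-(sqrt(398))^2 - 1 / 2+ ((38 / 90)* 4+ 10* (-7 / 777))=-1321681 / 3330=-396.90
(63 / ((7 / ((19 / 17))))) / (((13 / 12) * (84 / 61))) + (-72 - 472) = -831137 / 1547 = -537.26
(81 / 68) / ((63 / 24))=54 / 119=0.45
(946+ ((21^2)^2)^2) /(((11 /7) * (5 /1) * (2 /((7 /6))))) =1853320155043 /660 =2808060840.97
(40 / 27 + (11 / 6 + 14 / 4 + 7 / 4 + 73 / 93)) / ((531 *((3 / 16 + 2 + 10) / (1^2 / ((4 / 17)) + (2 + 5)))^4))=0.01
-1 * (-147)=147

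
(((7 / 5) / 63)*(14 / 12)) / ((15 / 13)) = 91 / 4050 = 0.02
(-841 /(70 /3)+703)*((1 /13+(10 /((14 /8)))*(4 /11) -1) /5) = 26985086 /175175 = 154.05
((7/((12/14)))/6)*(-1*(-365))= 17885/36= 496.81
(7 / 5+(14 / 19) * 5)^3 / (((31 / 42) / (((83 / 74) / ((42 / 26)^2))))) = 75263930469 / 983409125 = 76.53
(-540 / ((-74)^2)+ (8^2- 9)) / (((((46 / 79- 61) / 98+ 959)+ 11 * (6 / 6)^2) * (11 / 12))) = 6982664640 / 113017298053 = 0.06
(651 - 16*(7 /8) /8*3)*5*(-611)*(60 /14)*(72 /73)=-608739300 /73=-8338894.52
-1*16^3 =-4096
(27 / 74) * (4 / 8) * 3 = 81 / 148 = 0.55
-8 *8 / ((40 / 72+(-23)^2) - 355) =-576 / 1571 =-0.37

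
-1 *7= -7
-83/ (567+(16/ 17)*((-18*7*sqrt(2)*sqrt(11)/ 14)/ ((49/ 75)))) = -403149509/ 2722365441- 27655600*sqrt(22)/ 8167096323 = -0.16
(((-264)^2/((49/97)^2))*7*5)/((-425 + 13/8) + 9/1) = -23069.26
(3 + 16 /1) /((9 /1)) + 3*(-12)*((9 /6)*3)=-1439 /9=-159.89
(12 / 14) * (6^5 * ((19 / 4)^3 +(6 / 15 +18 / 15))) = 724980.09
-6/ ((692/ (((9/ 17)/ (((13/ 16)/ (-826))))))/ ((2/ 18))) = 19824/ 38233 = 0.52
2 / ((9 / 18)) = 4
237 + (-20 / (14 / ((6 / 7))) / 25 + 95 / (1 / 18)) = 477003 / 245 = 1946.95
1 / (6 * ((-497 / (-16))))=8 / 1491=0.01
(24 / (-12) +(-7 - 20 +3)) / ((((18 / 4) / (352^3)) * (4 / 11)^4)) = -129706610176 / 9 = -14411845575.11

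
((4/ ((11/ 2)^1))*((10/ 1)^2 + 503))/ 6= 804/ 11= 73.09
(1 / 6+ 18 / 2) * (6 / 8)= 55 / 8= 6.88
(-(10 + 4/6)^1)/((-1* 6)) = 16/9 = 1.78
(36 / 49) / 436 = 9 / 5341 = 0.00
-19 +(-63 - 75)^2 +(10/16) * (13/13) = 152205/8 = 19025.62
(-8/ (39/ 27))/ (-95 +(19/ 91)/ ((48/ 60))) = 0.06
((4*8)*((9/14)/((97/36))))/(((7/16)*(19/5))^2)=33177600/12010831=2.76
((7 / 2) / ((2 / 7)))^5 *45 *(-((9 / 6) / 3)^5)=-12711386205 / 32768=-387920.72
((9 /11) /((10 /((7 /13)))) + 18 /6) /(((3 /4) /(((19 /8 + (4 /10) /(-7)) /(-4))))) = -85609 /36400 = -2.35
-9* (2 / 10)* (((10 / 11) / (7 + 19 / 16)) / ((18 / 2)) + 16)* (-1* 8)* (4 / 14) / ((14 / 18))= 29903616 / 353045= 84.70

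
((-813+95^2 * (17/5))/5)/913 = 29872/4565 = 6.54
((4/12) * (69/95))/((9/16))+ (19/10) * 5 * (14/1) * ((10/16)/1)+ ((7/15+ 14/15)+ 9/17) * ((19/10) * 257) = 596334523/581400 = 1025.69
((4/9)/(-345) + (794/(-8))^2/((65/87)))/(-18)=-8515140611/11625120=-732.48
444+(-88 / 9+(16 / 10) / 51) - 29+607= 774374 / 765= 1012.25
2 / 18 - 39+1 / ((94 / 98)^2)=-751541 / 19881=-37.80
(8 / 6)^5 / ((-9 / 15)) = -5120 / 729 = -7.02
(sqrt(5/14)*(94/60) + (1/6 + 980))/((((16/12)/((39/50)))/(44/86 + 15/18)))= 212017*sqrt(70)/2408000 + 26529191/34400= 771.93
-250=-250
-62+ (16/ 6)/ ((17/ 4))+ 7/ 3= -3011/ 51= -59.04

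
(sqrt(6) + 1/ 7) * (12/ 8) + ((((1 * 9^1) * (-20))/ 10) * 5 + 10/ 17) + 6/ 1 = -19801/ 238 + 3 * sqrt(6)/ 2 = -79.52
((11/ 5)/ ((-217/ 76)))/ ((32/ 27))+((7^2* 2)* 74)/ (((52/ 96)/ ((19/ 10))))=2870326257/ 112840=25437.13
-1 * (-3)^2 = -9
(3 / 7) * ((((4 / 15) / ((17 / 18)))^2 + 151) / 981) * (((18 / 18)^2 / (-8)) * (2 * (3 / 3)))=-0.02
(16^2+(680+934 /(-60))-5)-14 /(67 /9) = 1836241 /2010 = 913.55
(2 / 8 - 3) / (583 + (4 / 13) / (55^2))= -432575 / 91705916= -0.00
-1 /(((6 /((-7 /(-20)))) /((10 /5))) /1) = -7 /60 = -0.12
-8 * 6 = -48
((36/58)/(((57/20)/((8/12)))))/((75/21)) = 112/2755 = 0.04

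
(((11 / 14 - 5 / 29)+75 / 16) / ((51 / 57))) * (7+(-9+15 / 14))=-4252599 / 773024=-5.50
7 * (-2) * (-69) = 966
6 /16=3 /8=0.38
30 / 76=15 / 38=0.39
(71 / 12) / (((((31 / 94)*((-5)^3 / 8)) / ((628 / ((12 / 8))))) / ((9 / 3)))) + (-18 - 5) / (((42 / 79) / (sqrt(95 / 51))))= -16765088 / 11625 - 1817*sqrt(4845) / 2142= -1501.20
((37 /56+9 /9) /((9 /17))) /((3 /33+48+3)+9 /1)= 5797 /111048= 0.05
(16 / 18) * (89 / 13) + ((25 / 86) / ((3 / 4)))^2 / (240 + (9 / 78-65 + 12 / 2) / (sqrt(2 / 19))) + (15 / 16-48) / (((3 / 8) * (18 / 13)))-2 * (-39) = -189024722237903 / 28850117825412 + 99515000 * sqrt(38) / 554809958181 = -6.55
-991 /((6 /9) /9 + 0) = -26757 /2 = -13378.50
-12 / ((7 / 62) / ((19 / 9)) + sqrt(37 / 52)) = 1447173 / 1598060 -1040763 * sqrt(481) / 1598060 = -13.38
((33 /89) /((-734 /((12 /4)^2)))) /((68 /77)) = -22869 /4442168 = -0.01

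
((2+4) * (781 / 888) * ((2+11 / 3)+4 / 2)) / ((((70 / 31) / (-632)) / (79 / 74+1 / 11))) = -3771261631 / 287490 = -13117.89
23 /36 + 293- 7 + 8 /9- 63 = 224.53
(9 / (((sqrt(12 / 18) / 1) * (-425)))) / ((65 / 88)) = -396 * sqrt(6) / 27625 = -0.04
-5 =-5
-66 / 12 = -5.50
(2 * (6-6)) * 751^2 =0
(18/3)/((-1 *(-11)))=0.55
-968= -968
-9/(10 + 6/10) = -45/53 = -0.85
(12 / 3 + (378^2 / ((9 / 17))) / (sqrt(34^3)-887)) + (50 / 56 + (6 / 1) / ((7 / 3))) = -384.39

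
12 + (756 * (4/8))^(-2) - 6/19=31720267/2714796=11.68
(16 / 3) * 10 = 160 / 3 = 53.33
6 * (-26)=-156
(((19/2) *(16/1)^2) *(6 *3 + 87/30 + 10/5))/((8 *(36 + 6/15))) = 17404/91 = 191.25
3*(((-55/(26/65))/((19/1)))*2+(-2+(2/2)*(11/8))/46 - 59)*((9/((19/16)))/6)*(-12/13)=27746442/107939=257.06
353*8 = 2824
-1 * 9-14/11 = -113/11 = -10.27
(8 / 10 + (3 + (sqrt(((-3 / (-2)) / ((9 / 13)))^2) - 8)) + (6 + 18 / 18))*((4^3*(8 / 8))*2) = 9536 / 15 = 635.73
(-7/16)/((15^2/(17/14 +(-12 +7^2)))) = -107/1440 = -0.07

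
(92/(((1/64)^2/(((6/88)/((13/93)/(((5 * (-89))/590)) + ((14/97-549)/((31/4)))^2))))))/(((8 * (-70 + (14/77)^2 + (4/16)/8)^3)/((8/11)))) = -14879390820037577146368/10928359466621574809829875443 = -0.00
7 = 7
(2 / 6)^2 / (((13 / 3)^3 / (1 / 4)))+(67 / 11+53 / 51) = 35153683 / 4930068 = 7.13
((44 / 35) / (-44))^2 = 1 / 1225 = 0.00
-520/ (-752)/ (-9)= -65/ 846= -0.08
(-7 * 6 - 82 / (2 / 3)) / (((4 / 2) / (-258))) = 21285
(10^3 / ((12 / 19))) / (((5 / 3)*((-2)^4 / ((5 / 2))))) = 148.44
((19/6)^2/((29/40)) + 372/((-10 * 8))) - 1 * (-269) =1452107/5220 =278.18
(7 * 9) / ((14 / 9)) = 81 / 2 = 40.50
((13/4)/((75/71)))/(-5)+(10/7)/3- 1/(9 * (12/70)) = -74399/94500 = -0.79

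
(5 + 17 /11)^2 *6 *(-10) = -311040 /121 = -2570.58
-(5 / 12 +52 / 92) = -271 / 276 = -0.98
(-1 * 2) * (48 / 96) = -1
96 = 96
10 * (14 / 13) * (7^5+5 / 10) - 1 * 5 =2352985 / 13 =180998.85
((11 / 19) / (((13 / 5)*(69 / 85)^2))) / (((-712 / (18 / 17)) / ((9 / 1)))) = -210375 / 46516028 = -0.00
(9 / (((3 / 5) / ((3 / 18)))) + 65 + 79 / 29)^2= 16589329 / 3364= 4931.43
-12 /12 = -1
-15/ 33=-5/ 11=-0.45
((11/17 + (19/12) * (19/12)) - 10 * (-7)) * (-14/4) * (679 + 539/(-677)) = -7993996759/46036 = -173646.64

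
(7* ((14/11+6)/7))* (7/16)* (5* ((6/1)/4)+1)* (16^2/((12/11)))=19040/3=6346.67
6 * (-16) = -96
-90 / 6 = -15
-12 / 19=-0.63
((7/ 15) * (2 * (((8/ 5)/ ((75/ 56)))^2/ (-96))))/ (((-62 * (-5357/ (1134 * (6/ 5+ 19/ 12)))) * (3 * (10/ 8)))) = -102647552/ 2919146484375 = -0.00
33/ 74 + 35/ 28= 251/ 148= 1.70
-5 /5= -1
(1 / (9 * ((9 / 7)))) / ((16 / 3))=7 / 432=0.02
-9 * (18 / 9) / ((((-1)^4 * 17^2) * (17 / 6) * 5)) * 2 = -216 / 24565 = -0.01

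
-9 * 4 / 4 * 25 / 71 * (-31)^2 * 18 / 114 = -648675 / 1349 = -480.86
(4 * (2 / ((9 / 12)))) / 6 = 16 / 9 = 1.78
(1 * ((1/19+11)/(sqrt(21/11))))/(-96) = -5 * sqrt(231)/912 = -0.08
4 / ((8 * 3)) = 1 / 6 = 0.17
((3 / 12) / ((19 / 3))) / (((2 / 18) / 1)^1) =27 / 76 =0.36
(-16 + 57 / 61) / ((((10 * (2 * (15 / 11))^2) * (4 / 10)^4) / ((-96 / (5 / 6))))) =111199 / 122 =911.47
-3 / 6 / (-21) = 1 / 42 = 0.02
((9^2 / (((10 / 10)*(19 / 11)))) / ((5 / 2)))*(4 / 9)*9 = 7128 / 95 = 75.03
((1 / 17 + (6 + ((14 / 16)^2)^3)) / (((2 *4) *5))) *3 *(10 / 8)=87002595 / 142606336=0.61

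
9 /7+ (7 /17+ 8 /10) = 1486 /595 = 2.50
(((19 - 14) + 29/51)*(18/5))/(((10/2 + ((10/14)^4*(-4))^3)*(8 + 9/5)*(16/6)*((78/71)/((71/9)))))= 101100998844839/71048984142630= 1.42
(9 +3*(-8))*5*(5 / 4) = -375 / 4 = -93.75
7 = 7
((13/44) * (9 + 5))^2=8281/484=17.11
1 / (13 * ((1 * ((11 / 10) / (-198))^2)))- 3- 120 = 30801 / 13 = 2369.31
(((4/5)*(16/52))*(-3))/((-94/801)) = 19224/3055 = 6.29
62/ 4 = 15.50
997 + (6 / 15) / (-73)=363903 / 365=996.99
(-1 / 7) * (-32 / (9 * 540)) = 8 / 8505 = 0.00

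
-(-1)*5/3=5/3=1.67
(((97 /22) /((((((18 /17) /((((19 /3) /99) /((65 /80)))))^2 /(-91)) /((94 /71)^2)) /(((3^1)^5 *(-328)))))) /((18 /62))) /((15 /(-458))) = -93278492778285918208 /2861397196515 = -32598932.05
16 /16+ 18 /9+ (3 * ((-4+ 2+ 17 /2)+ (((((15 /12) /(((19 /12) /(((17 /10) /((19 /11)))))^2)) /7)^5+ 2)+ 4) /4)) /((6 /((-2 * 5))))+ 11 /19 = -57524750621795292900861652286527601 /1579436709752437298389318965017500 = -36.42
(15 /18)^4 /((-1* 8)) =-625 /10368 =-0.06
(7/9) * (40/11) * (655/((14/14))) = 183400/99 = 1852.53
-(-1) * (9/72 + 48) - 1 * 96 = -383/8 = -47.88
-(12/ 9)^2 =-16/ 9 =-1.78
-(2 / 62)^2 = -1 / 961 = -0.00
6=6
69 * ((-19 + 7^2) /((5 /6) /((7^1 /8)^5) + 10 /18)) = 62622882 /65959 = 949.42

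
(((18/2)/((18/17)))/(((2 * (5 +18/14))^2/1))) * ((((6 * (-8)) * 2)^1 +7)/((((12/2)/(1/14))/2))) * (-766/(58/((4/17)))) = 238609/673728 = 0.35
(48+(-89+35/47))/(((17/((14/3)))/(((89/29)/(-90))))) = 1178716/3128085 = 0.38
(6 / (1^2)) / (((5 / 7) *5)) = 1.68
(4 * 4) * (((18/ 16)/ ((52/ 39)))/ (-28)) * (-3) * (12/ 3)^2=162/ 7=23.14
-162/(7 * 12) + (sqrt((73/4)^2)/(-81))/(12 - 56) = -191945/99792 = -1.92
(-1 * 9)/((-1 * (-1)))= -9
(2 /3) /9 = 2 /27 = 0.07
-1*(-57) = 57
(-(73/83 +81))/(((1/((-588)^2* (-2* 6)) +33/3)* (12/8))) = -18797409792/3787971181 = -4.96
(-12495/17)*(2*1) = -1470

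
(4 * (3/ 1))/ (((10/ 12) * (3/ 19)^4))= 1042568/ 45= 23168.18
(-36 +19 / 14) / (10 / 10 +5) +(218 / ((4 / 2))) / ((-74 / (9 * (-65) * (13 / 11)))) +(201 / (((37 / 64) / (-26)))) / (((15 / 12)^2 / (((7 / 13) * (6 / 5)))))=-11647948709 / 4273500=-2725.62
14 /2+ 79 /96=751 /96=7.82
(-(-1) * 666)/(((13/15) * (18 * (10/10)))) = 555/13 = 42.69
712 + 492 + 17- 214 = 1007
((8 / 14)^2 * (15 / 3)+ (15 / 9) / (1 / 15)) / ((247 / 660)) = 861300 / 12103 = 71.16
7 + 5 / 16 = 7.31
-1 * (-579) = 579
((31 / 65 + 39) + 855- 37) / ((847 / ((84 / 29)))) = 668832 / 228085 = 2.93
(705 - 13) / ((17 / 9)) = 6228 / 17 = 366.35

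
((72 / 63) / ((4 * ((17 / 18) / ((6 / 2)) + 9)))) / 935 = 108 / 3292135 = 0.00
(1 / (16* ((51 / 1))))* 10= 5 / 408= 0.01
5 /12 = 0.42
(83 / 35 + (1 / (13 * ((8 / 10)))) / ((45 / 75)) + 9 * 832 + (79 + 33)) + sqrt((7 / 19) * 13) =sqrt(1729) / 19 + 41509823 / 5460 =7604.72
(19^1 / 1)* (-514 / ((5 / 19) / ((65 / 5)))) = -2412202 / 5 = -482440.40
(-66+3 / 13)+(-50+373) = 257.23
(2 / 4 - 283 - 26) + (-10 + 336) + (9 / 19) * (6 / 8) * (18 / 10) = 6893 / 380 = 18.14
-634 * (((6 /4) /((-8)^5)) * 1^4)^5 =77031 /604462909807314587353088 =0.00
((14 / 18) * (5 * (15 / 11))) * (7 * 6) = 2450 / 11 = 222.73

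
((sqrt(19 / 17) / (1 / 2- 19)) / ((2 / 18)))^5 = -0.04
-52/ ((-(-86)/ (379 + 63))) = -11492/ 43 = -267.26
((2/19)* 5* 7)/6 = 35/57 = 0.61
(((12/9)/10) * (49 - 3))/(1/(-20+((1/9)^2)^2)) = -12072148/98415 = -122.67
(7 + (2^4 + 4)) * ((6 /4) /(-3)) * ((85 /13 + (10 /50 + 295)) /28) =-529551 /3640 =-145.48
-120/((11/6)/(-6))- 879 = -5349/11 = -486.27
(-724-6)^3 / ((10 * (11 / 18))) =-700230600 / 11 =-63657327.27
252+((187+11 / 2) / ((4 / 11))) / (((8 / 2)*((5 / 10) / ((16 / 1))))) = 4487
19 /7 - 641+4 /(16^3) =-4575225 /7168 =-638.28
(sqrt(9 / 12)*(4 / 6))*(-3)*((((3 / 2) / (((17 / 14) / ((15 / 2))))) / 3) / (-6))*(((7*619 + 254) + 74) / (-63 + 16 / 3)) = -489405*sqrt(3) / 11764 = -72.06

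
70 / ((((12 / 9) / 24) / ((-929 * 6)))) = -7023240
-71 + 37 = -34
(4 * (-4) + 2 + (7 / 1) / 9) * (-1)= 119 / 9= 13.22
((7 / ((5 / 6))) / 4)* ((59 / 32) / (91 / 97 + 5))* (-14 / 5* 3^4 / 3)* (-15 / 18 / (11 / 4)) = 841281 / 56320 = 14.94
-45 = -45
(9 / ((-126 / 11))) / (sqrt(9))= -11 / 42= -0.26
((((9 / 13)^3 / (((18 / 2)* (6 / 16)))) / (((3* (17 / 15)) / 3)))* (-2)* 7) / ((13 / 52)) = -181440 / 37349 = -4.86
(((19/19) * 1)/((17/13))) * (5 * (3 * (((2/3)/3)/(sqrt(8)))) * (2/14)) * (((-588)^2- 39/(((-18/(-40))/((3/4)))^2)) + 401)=33738575 * sqrt(2)/1071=44550.47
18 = 18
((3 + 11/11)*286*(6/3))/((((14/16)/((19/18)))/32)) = 5564416/63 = 88324.06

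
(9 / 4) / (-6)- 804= -6435 / 8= -804.38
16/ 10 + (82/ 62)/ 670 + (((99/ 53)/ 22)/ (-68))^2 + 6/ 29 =28303615630749/ 15647107082560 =1.81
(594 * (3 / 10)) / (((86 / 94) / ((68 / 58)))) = 228.36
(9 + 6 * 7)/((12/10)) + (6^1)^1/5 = 437/10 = 43.70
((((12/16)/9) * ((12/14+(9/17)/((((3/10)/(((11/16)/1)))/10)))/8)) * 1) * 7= 0.95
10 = 10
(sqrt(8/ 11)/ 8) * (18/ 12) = 3 * sqrt(22)/ 88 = 0.16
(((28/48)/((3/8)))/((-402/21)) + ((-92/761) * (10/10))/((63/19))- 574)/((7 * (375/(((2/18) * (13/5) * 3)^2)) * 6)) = -311664735577/11383166418750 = -0.03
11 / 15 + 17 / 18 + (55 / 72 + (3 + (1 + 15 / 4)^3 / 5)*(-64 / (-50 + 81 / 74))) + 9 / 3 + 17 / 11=2417273 / 62040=38.96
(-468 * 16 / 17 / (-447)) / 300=208 / 63325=0.00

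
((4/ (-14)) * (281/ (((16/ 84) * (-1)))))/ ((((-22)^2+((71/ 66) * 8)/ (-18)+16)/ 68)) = 4256307/ 74179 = 57.38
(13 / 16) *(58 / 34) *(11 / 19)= 0.80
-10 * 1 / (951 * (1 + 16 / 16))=-5 / 951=-0.01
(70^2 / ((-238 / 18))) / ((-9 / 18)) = 12600 / 17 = 741.18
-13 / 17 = -0.76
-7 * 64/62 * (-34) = 7616/31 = 245.68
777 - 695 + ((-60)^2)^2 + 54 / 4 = 25920191 / 2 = 12960095.50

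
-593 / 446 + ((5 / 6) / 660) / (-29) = -6810235 / 5121864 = -1.33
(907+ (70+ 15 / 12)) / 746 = 3913 / 2984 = 1.31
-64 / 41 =-1.56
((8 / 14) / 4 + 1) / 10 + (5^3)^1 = 4379 / 35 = 125.11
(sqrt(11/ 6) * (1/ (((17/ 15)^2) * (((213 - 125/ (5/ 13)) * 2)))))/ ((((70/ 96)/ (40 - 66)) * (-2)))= -585 * sqrt(66)/ 56644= -0.08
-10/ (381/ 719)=-7190/ 381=-18.87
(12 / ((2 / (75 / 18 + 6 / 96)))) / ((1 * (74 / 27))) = 5481 / 592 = 9.26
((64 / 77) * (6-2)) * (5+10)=3840 / 77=49.87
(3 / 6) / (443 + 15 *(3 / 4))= 2 / 1817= 0.00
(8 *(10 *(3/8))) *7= 210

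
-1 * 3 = -3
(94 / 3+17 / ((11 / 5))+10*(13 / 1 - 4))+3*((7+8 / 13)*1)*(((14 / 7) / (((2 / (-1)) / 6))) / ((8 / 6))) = 26.25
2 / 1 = 2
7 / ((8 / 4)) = 7 / 2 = 3.50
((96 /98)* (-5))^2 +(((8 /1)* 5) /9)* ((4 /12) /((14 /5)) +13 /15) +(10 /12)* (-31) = 36557 /14406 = 2.54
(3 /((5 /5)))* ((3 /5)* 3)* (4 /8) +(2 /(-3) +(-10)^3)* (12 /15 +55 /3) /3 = -1722419 /270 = -6379.33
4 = 4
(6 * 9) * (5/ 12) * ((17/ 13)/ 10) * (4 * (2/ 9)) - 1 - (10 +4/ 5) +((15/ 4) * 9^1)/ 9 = -1413/ 260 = -5.43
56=56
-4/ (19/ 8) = -32/ 19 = -1.68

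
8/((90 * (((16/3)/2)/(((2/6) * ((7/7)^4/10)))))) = 1/900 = 0.00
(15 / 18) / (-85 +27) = -5 / 348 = -0.01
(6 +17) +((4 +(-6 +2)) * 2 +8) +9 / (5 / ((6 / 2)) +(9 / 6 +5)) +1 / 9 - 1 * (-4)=15970 / 441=36.21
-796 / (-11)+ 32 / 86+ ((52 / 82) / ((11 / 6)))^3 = 287073374052 / 3944555593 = 72.78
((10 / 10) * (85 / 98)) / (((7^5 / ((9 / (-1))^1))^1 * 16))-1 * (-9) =237179619 / 26353376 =9.00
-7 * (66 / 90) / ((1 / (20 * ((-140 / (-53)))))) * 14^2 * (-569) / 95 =961782976 / 3021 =318365.76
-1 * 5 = -5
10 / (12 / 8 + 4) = 20 / 11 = 1.82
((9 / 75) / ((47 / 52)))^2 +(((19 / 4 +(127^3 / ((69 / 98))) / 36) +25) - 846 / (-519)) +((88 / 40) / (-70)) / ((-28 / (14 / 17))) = 2853939381764237419 / 35301275178750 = 80845.22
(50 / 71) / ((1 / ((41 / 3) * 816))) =557600 / 71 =7853.52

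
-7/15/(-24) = 7/360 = 0.02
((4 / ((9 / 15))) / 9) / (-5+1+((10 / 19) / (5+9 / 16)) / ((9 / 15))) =-8455 / 43857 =-0.19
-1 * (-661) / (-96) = -6.89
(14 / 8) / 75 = 7 / 300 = 0.02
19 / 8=2.38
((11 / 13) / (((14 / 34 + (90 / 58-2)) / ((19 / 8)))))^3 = -1093905022071653 / 6560206848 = -166748.56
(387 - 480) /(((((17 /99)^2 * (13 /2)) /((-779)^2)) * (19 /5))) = -291121749270 /3757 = -77487822.54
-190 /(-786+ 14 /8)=760 /3137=0.24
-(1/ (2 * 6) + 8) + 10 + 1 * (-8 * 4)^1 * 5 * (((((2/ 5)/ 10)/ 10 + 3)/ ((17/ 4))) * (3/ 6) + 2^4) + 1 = -13329509/ 5100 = -2613.63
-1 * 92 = -92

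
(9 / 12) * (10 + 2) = 9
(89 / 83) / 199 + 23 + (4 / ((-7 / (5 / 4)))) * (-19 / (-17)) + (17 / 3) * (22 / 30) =2331735526 / 88448535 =26.36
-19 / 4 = -4.75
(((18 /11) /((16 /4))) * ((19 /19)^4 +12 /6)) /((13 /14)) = 189 /143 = 1.32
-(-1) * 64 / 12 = 16 / 3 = 5.33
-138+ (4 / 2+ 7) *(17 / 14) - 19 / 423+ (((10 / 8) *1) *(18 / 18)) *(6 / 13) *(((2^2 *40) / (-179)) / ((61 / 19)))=-106990310101 / 840610134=-127.28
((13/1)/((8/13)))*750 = 63375/4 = 15843.75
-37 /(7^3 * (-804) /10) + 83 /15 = 3815771 /689430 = 5.53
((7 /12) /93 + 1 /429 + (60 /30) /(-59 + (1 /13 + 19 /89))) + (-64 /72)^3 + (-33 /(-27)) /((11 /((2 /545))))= -348088438804037 /478546547785020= -0.73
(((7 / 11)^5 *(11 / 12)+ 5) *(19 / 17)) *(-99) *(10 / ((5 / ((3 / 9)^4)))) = -13.92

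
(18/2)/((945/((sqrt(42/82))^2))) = 1/205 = 0.00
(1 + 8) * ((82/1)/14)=369/7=52.71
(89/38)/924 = 89/35112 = 0.00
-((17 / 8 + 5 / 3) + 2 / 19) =-1777 / 456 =-3.90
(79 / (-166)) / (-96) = 79 / 15936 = 0.00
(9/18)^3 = 1/8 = 0.12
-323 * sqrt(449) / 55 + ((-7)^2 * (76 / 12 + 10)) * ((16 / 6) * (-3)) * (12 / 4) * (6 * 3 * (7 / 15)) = -806736 / 5 - 323 * sqrt(449) / 55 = -161471.64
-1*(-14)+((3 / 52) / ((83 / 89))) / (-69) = 1389663 / 99268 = 14.00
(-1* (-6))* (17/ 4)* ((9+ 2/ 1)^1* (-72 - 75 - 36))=-51331.50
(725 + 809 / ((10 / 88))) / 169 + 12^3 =115337 / 65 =1774.42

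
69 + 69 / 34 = 2415 / 34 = 71.03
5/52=0.10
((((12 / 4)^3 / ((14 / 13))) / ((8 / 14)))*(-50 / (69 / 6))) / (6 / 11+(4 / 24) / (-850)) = -18933750 / 54119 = -349.85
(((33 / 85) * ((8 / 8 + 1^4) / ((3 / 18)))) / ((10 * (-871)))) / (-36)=11 / 740350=0.00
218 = 218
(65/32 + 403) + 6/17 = 220529/544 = 405.38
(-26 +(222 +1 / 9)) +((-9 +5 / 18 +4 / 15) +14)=18149 / 90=201.66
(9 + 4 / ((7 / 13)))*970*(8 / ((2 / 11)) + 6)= 796785.71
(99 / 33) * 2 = 6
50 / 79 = 0.63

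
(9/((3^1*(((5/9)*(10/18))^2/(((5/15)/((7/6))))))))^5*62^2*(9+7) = 5814465558518479225642850304/1602840423583984375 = 3627601021.89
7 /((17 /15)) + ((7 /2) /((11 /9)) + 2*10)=10861 /374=29.04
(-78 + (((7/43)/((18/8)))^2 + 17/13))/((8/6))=-149309501/2595996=-57.52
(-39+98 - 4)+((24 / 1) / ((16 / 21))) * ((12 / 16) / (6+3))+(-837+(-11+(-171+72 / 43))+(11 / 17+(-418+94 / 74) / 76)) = -3965349713 / 4111144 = -964.54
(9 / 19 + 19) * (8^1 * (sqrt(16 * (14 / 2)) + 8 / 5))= 4736 / 19 + 11840 * sqrt(7) / 19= 1897.98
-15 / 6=-5 / 2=-2.50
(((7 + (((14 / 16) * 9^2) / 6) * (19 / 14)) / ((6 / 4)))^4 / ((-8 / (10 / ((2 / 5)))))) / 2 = -7375814064025 / 84934656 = -86841.04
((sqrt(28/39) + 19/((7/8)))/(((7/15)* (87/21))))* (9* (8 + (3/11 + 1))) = 973.90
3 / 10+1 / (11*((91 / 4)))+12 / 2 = 63103 / 10010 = 6.30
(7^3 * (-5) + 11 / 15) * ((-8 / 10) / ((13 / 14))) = 110768 / 75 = 1476.91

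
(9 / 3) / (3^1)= 1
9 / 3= 3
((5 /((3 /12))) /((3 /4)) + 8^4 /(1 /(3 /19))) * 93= 1189904 /19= 62626.53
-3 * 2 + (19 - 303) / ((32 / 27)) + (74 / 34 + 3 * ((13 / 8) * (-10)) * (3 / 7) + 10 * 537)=4860587 / 952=5105.66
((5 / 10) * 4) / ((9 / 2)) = 4 / 9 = 0.44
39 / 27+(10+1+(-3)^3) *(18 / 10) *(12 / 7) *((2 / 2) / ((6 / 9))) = -22873 / 315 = -72.61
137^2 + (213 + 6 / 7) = 132880 / 7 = 18982.86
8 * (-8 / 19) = -64 / 19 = -3.37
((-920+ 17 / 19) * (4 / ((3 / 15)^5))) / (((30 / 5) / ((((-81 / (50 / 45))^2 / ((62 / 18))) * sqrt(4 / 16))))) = -3480207818625 / 2356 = -1477168004.51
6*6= 36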